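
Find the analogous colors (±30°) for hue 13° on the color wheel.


Base hue: 13°
Left analog: (13 - 30) mod 360 = 343°
Right analog: (13 + 30) mod 360 = 43°
Analogous hues = 343° and 43°


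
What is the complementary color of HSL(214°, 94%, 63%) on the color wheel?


Complement = opposite side of color wheel = hue + 180°
H' = (214 + 180) mod 360 = 34°
S and L unchanged.
= HSL(34°, 94%, 63%)


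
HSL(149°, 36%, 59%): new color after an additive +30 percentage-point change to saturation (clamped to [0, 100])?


Original S = 36%
Adjustment = +30 percentage points
New S = 36 + (30) = 66
Clamp to [0, 100] → 66
= HSL(149°, 66%, 59%)


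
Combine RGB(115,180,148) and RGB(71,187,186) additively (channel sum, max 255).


Additive: each channel = min(255, C₁+C₂)
R: 115+71 = 186 → 186
G: 180+187 = 367 → 255
B: 148+186 = 334 → 255
= RGB(186, 255, 255)


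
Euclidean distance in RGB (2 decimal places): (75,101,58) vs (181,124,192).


d = √[(R₁-R₂)² + (G₁-G₂)² + (B₁-B₂)²]
d = √[(75-181)² + (101-124)² + (58-192)²]
d = √[11236 + 529 + 17956]
d = √29721
d ≈ 172.40


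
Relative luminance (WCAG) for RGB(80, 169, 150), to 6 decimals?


Linearize each channel (sRGB transfer function): c = v/255; c_lin = c/12.92 if c ≤ 0.04045, else ((c+0.055)/1.055)^2.4
  R: 80/255 ≈ 0.313725 > 0.04045 → ((0.313725+0.055)/1.055)^2.4 ≈ 0.080220
  G: 169/255 ≈ 0.662745 > 0.04045 → ((0.662745+0.055)/1.055)^2.4 ≈ 0.396755
  B: 150/255 ≈ 0.588235 > 0.04045 → ((0.588235+0.055)/1.055)^2.4 ≈ 0.304987
R_lin = 0.080220, G_lin = 0.396755, B_lin = 0.304987
L = 0.2126×R + 0.7152×G + 0.0722×B
L = 0.2126×0.080220 + 0.7152×0.396755 + 0.0722×0.304987
L ≈ 0.322834


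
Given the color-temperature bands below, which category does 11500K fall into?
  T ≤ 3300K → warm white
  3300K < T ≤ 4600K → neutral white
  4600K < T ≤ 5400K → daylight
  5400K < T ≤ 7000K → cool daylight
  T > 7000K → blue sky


Temperature: 11500K
11500K > 7000K → blue sky
Classification: blue sky


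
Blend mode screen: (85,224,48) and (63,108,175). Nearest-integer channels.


Screen: C = 255 - (255-A)×(255-B)/255, rounded to nearest integer
R: 255 - (255-85)×(255-63)/255 = 255 - 32640/255 ≈ 255 - 128.000 = 127.000 → 127
G: 255 - (255-224)×(255-108)/255 = 255 - 4557/255 ≈ 255 - 17.871 = 237.129 → 237
B: 255 - (255-48)×(255-175)/255 = 255 - 16560/255 ≈ 255 - 64.941 = 190.059 → 190
= RGB(127, 237, 190)


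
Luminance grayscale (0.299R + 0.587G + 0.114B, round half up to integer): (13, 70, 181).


Gray = 0.299×R + 0.587×G + 0.114×B
Gray = 0.299×13 + 0.587×70 + 0.114×181
Gray = 3.887 + 41.090 + 20.634
Gray = 65.611 → round half up → 66
Gray = 66


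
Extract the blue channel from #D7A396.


Color: #D7A396
R = D7 = 215
G = A3 = 163
B = 96 = 150
Blue = 150


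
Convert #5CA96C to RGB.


5C → 92 (R)
A9 → 169 (G)
6C → 108 (B)
= RGB(92, 169, 108)


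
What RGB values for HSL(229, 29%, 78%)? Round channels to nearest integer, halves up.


H=229°, S=0.29, L=0.78
C = (1-|2L-1|)×S = (1-|0.56|)×0.29 = 0.1276
H' = H/60 = 229/60 ≈ 3.8167; X = C×(1-|H' mod 2 - 1|) ≈ 0.0234
m = L - C/2 = 0.78 - 0.0638 = 0.7162
Sector ⌊H'⌋ = 3 → (R',G',B') = (0.0, ≈0.0234, 0.1276)
RGB = ((R'+m)×255, (G'+m)×255, (B'+m)×255) = (182.631, 188.5963, 215.169)
Round half up → RGB(183, 189, 215)


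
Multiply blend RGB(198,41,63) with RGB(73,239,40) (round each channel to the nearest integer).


Multiply: C = A×B/255, rounded to nearest integer
R: 198×73/255 = 14454/255 ≈ 56.682 → 57
G: 41×239/255 = 9799/255 ≈ 38.427 → 38
B: 63×40/255 = 2520/255 ≈ 9.882 → 10
= RGB(57, 38, 10)


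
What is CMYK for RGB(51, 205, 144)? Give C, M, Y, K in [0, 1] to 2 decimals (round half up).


R'=51/255≈0.2000, G'=205/255≈0.8039, B'=144/255≈0.5647
K = 1 - max(R',G',B') = 1 - 205/255 = 50/255 = 0.19607… → 0.20
(1-R'-K)/(1-K) simplifies to (max-R)/max with max = 205:
C = (205-51)/205 = 154/205 = 0.75121… → 0.75
M = (205-205)/205 = 0/205 = 0 → 0.00
Y = (205-144)/205 = 61/205 = 0.29756… → 0.30
= CMYK(0.75, 0.00, 0.30, 0.20)


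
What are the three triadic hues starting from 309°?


Triadic: equally spaced at 120° intervals
H1 = 309°
H2 = (309 + 120) mod 360 = 69°
H3 = (309 + 240) mod 360 = 189°
Triadic = 309°, 69°, 189°


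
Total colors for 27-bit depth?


Colors = 2^bits = 2^27
= 134,217,728 colors


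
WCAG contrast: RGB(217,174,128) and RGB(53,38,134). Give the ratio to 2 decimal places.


Linearize each sRGB channel c=v/255: c/12.92 if c ≤ 0.04045 else ((c+0.055)/1.055)^2.4
L = 0.2126×R_lin + 0.7152×G_lin + 0.0722×B_lin
Color 1 (217,174,128):
  R=217: 217/255≈0.8510 > 0.04045 → ((0.8510+0.055)/1.055)^2.4 ≈ 0.69387
  G=174: 174/255≈0.6824 > 0.04045 → ((0.6824+0.055)/1.055)^2.4 ≈ 0.42327
  B=128: 128/255≈0.5020 > 0.04045 → ((0.5020+0.055)/1.055)^2.4 ≈ 0.21586
  L1 = 0.2126×0.69387 + 0.7152×0.42327 + 0.0722×0.21586 ≈ 0.46582
Color 2 (53,38,134):
  R=53: 53/255≈0.2078 > 0.04045 → ((0.2078+0.055)/1.055)^2.4 ≈ 0.03560
  G=38: 38/255≈0.1490 > 0.04045 → ((0.1490+0.055)/1.055)^2.4 ≈ 0.01938
  B=134: 134/255≈0.5255 > 0.04045 → ((0.5255+0.055)/1.055)^2.4 ≈ 0.23840
  L2 = 0.2126×0.03560 + 0.7152×0.01938 + 0.0722×0.23840 ≈ 0.03864
Lighter = 0.46582, Darker = 0.03864
Ratio = (L_lighter + 0.05) / (L_darker + 0.05)
Ratio = (0.46582 + 0.05) / (0.03864 + 0.05) = 0.51582 / 0.08864 ≈ 5.8191
Ratio ≈ 5.82:1


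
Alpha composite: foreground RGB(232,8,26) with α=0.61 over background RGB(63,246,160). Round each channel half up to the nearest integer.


C = α×F + (1-α)×B, with 1-α = 0.39
R: 0.61×232 + 0.39×63 = 141.52 + 24.57 = 166.09 → 166
G: 0.61×8 + 0.39×246 = 4.88 + 95.94 = 100.82 → 101
B: 0.61×26 + 0.39×160 = 15.86 + 62.40 = 78.26 → 78
= RGB(166, 101, 78)


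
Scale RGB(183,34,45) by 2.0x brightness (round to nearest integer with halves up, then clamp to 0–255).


Multiply each channel by 2.0, round half up, clamp to [0, 255]
R: 183×2.0 = 366 → clamp → 255
G: 34×2.0 = 68
B: 45×2.0 = 90
= RGB(255, 68, 90)


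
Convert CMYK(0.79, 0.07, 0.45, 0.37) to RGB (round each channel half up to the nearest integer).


R = 255 × (1-C) × (1-K) = 255 × 0.21 × 0.63 = 33.7365 → 34
G = 255 × (1-M) × (1-K) = 255 × 0.93 × 0.63 = 149.4045 → 149
B = 255 × (1-Y) × (1-K) = 255 × 0.55 × 0.63 = 88.3575 → 88
= RGB(34, 149, 88)


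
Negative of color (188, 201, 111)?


Invert: (255-R, 255-G, 255-B)
R: 255-188 = 67
G: 255-201 = 54
B: 255-111 = 144
= RGB(67, 54, 144)


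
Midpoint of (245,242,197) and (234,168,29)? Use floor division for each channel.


Midpoint: each channel = ⌊(C₁+C₂)/2⌋
R: ⌊(245+234)/2⌋ = 239
G: ⌊(242+168)/2⌋ = 205
B: ⌊(197+29)/2⌋ = 113
= RGB(239, 205, 113)


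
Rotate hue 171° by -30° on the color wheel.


New hue = (H + rotation) mod 360
New hue = (171 -30) mod 360
= 141 mod 360
= 141°


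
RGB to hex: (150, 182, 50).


R = 150 → 96 (hex)
G = 182 → B6 (hex)
B = 50 → 32 (hex)
Hex = #96B632


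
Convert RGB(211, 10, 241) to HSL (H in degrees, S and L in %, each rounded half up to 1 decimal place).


Normalize: R'=211/255≈0.8275, G'=10/255≈0.0392, B'=241/255≈0.9451
Max=241/255, Min=10/255, Δ=Max-Min=231/255
L = (Max+Min)/2 = (241+10)/510 = 251/510 = 0.49215… → L = 49.2%
L ≤ 0.5 → S = Δ/(Max+Min) = 231/(241+10) = 231/251 = 0.92031… → S = 92.0%
(the 1/255 factors cancel in S and H, so raw channel differences can be used)
Max is B' → H = 60 × ((R-G)/Δ + 4) = 60 × ((211-10)/231 + 4)
  201/231 + 4 = 0.8701… + 4 = 4.8701…
  H = 60 × 4.8701… = 292.207…° → H = 292.2°
= HSL(292.2°, 92.0%, 49.2%)


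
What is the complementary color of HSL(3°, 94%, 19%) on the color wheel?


Complement = opposite side of color wheel = hue + 180°
H' = (3 + 180) mod 360 = 183°
S and L unchanged.
= HSL(183°, 94%, 19%)


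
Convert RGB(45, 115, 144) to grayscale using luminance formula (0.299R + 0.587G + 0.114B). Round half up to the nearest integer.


Gray = 0.299×R + 0.587×G + 0.114×B
Gray = 0.299×45 + 0.587×115 + 0.114×144
Gray = 13.455 + 67.505 + 16.416
Gray = 97.376 → round half up → 97
Gray = 97


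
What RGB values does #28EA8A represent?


28 → 40 (R)
EA → 234 (G)
8A → 138 (B)
= RGB(40, 234, 138)


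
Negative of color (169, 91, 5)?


Invert: (255-R, 255-G, 255-B)
R: 255-169 = 86
G: 255-91 = 164
B: 255-5 = 250
= RGB(86, 164, 250)


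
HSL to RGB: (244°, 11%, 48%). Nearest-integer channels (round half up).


H=244°, S=0.11, L=0.48
C = (1-|2L-1|)×S = (1-|-0.04|)×0.11 = 0.1056
H' = H/60 = 244/60 ≈ 4.0667; X = C×(1-|H' mod 2 - 1|) = 0.00704
m = L - C/2 = 0.48 - 0.0528 = 0.4272
Sector ⌊H'⌋ = 4 → (R',G',B') = (0.00704, 0.0, 0.1056)
RGB = ((R'+m)×255, (G'+m)×255, (B'+m)×255) = (110.7312, 108.936, 135.864)
Round half up → RGB(111, 109, 136)


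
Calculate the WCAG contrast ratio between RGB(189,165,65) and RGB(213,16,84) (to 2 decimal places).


Linearize each sRGB channel c=v/255: c/12.92 if c ≤ 0.04045 else ((c+0.055)/1.055)^2.4
L = 0.2126×R_lin + 0.7152×G_lin + 0.0722×B_lin
Color 1 (189,165,65):
  R=189: 189/255≈0.7412 > 0.04045 → ((0.7412+0.055)/1.055)^2.4 ≈ 0.50888
  G=165: 165/255≈0.6471 > 0.04045 → ((0.6471+0.055)/1.055)^2.4 ≈ 0.37626
  B=65: 65/255≈0.2549 > 0.04045 → ((0.2549+0.055)/1.055)^2.4 ≈ 0.05286
  L1 = 0.2126×0.50888 + 0.7152×0.37626 + 0.0722×0.05286 ≈ 0.38111
Color 2 (213,16,84):
  R=213: 213/255≈0.8353 > 0.04045 → ((0.8353+0.055)/1.055)^2.4 ≈ 0.66539
  G=16: 16/255≈0.0627 > 0.04045 → ((0.0627+0.055)/1.055)^2.4 ≈ 0.00518
  B=84: 84/255≈0.3294 > 0.04045 → ((0.3294+0.055)/1.055)^2.4 ≈ 0.08866
  L2 = 0.2126×0.66539 + 0.7152×0.00518 + 0.0722×0.08866 ≈ 0.15157
Lighter = 0.38111, Darker = 0.15157
Ratio = (L_lighter + 0.05) / (L_darker + 0.05)
Ratio = (0.38111 + 0.05) / (0.15157 + 0.05) = 0.43111 / 0.20157 ≈ 2.1388
Ratio ≈ 2.14:1


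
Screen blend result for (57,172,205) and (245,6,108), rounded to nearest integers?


Screen: C = 255 - (255-A)×(255-B)/255, rounded to nearest integer
R: 255 - (255-57)×(255-245)/255 = 255 - 1980/255 ≈ 255 - 7.765 = 247.235 → 247
G: 255 - (255-172)×(255-6)/255 = 255 - 20667/255 ≈ 255 - 81.047 = 173.953 → 174
B: 255 - (255-205)×(255-108)/255 = 255 - 7350/255 ≈ 255 - 28.824 = 226.176 → 226
= RGB(247, 174, 226)


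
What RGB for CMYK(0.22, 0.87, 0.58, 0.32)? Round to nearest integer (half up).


R = 255 × (1-C) × (1-K) = 255 × 0.78 × 0.68 = 135.252 → 135
G = 255 × (1-M) × (1-K) = 255 × 0.13 × 0.68 = 22.542 → 23
B = 255 × (1-Y) × (1-K) = 255 × 0.42 × 0.68 = 72.828 → 73
= RGB(135, 23, 73)


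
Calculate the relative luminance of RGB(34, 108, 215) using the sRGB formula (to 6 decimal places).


Linearize each channel (sRGB transfer function): c = v/255; c_lin = c/12.92 if c ≤ 0.04045, else ((c+0.055)/1.055)^2.4
  R: 34/255 ≈ 0.133333 > 0.04045 → ((0.133333+0.055)/1.055)^2.4 ≈ 0.015996
  G: 108/255 ≈ 0.423529 > 0.04045 → ((0.423529+0.055)/1.055)^2.4 ≈ 0.149960
  B: 215/255 ≈ 0.843137 > 0.04045 → ((0.843137+0.055)/1.055)^2.4 ≈ 0.679542
R_lin = 0.015996, G_lin = 0.149960, B_lin = 0.679542
L = 0.2126×R + 0.7152×G + 0.0722×B
L = 0.2126×0.015996 + 0.7152×0.149960 + 0.0722×0.679542
L ≈ 0.159715


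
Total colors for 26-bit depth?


Colors = 2^bits = 2^26
= 67,108,864 colors


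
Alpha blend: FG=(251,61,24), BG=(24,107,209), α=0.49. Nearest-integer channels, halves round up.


C = α×F + (1-α)×B, with 1-α = 0.51
R: 0.49×251 + 0.51×24 = 122.99 + 12.24 = 135.23 → 135
G: 0.49×61 + 0.51×107 = 29.89 + 54.57 = 84.46 → 84
B: 0.49×24 + 0.51×209 = 11.76 + 106.59 = 118.35 → 118
= RGB(135, 84, 118)


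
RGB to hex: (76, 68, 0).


R = 76 → 4C (hex)
G = 68 → 44 (hex)
B = 0 → 00 (hex)
Hex = #4C4400


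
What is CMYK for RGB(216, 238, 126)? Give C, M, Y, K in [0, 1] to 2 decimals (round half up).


R'=216/255≈0.8471, G'=238/255≈0.9333, B'=126/255≈0.4941
K = 1 - max(R',G',B') = 1 - 238/255 = 17/255 = 0.06666… → 0.07
(1-R'-K)/(1-K) simplifies to (max-R)/max with max = 238:
C = (238-216)/238 = 22/238 = 0.09243… → 0.09
M = (238-238)/238 = 0/238 = 0 → 0.00
Y = (238-126)/238 = 112/238 = 0.47058… → 0.47
= CMYK(0.09, 0.00, 0.47, 0.07)


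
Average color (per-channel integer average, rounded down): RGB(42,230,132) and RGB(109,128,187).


Midpoint: each channel = ⌊(C₁+C₂)/2⌋
R: ⌊(42+109)/2⌋ = 75
G: ⌊(230+128)/2⌋ = 179
B: ⌊(132+187)/2⌋ = 159
= RGB(75, 179, 159)


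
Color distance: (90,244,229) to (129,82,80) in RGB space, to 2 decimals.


d = √[(R₁-R₂)² + (G₁-G₂)² + (B₁-B₂)²]
d = √[(90-129)² + (244-82)² + (229-80)²]
d = √[1521 + 26244 + 22201]
d = √49966
d ≈ 223.53


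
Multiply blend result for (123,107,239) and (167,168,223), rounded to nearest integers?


Multiply: C = A×B/255, rounded to nearest integer
R: 123×167/255 = 20541/255 ≈ 80.553 → 81
G: 107×168/255 = 17976/255 ≈ 70.494 → 70
B: 239×223/255 = 53297/255 ≈ 209.008 → 209
= RGB(81, 70, 209)


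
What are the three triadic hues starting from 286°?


Triadic: equally spaced at 120° intervals
H1 = 286°
H2 = (286 + 120) mod 360 = 46°
H3 = (286 + 240) mod 360 = 166°
Triadic = 286°, 46°, 166°


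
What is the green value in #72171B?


Color: #72171B
R = 72 = 114
G = 17 = 23
B = 1B = 27
Green = 23


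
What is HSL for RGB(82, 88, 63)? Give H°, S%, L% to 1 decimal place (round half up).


Normalize: R'=82/255≈0.3216, G'=88/255≈0.3451, B'=63/255≈0.2471
Max=88/255, Min=63/255, Δ=Max-Min=25/255
L = (Max+Min)/2 = (88+63)/510 = 151/510 = 0.29607… → L = 29.6%
L ≤ 0.5 → S = Δ/(Max+Min) = 25/(88+63) = 25/151 = 0.16556… → S = 16.6%
(the 1/255 factors cancel in S and H, so raw channel differences can be used)
Max is G' → H = 60 × ((B-R)/Δ + 2) = 60 × ((63-82)/25 + 2)
  -19/25 + 2 = -0.76 + 2 = 1.24
  H = 60 × 1.24 = 74.4° → H = 74.4°
= HSL(74.4°, 16.6%, 29.6%)


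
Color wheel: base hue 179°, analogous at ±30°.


Base hue: 179°
Left analog: (179 - 30) mod 360 = 149°
Right analog: (179 + 30) mod 360 = 209°
Analogous hues = 149° and 209°


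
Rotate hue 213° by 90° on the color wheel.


New hue = (H + rotation) mod 360
New hue = (213 + 90) mod 360
= 303 mod 360
= 303°


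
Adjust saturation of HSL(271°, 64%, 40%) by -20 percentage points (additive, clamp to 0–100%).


Original S = 64%
Adjustment = -20 percentage points
New S = 64 + (-20) = 44
Clamp to [0, 100] → 44
= HSL(271°, 44%, 40%)


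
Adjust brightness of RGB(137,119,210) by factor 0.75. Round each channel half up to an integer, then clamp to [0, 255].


Multiply each channel by 0.75, round half up, clamp to [0, 255]
R: 137×0.75 = 102.75 → round → 103
G: 119×0.75 = 89.25 → round → 89
B: 210×0.75 = 157.5 → round → 158
= RGB(103, 89, 158)


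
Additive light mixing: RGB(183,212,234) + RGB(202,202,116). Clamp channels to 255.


Additive: each channel = min(255, C₁+C₂)
R: 183+202 = 385 → 255
G: 212+202 = 414 → 255
B: 234+116 = 350 → 255
= RGB(255, 255, 255)


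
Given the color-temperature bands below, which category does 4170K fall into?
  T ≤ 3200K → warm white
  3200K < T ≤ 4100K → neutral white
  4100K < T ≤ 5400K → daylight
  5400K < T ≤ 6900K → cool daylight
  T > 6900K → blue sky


Temperature: 4170K
4100K < 4170K ≤ 5400K → daylight
Classification: daylight


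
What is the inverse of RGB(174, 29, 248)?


Invert: (255-R, 255-G, 255-B)
R: 255-174 = 81
G: 255-29 = 226
B: 255-248 = 7
= RGB(81, 226, 7)


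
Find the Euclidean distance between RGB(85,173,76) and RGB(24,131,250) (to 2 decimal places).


d = √[(R₁-R₂)² + (G₁-G₂)² + (B₁-B₂)²]
d = √[(85-24)² + (173-131)² + (76-250)²]
d = √[3721 + 1764 + 30276]
d = √35761
d ≈ 189.11


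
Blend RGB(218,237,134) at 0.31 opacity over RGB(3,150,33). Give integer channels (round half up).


C = α×F + (1-α)×B, with 1-α = 0.69
R: 0.31×218 + 0.69×3 = 67.58 + 2.07 = 69.65 → 70
G: 0.31×237 + 0.69×150 = 73.47 + 103.50 = 176.97 → 177
B: 0.31×134 + 0.69×33 = 41.54 + 22.77 = 64.31 → 64
= RGB(70, 177, 64)


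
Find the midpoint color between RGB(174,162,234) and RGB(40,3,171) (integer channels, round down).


Midpoint: each channel = ⌊(C₁+C₂)/2⌋
R: ⌊(174+40)/2⌋ = 107
G: ⌊(162+3)/2⌋ = 82
B: ⌊(234+171)/2⌋ = 202
= RGB(107, 82, 202)


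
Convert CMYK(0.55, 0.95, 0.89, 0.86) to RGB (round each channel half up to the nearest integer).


R = 255 × (1-C) × (1-K) = 255 × 0.45 × 0.14 = 16.065 → 16
G = 255 × (1-M) × (1-K) = 255 × 0.05 × 0.14 = 1.785 → 2
B = 255 × (1-Y) × (1-K) = 255 × 0.11 × 0.14 = 3.927 → 4
= RGB(16, 2, 4)


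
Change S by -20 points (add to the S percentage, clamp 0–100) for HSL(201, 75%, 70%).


Original S = 75%
Adjustment = -20 percentage points
New S = 75 + (-20) = 55
Clamp to [0, 100] → 55
= HSL(201°, 55%, 70%)


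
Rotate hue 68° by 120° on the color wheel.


New hue = (H + rotation) mod 360
New hue = (68 + 120) mod 360
= 188 mod 360
= 188°


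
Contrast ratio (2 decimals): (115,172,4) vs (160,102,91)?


Linearize each sRGB channel c=v/255: c/12.92 if c ≤ 0.04045 else ((c+0.055)/1.055)^2.4
L = 0.2126×R_lin + 0.7152×G_lin + 0.0722×B_lin
Color 1 (115,172,4):
  R=115: 115/255≈0.4510 > 0.04045 → ((0.4510+0.055)/1.055)^2.4 ≈ 0.17144
  G=172: 172/255≈0.6745 > 0.04045 → ((0.6745+0.055)/1.055)^2.4 ≈ 0.41254
  B=4: 4/255≈0.0157 ≤ 0.04045 → 0.0157/12.92 ≈ 0.00121
  L1 = 0.2126×0.17144 + 0.7152×0.41254 + 0.0722×0.00121 ≈ 0.33159
Color 2 (160,102,91):
  R=160: 160/255≈0.6275 > 0.04045 → ((0.6275+0.055)/1.055)^2.4 ≈ 0.35153
  G=102: 102/255≈0.4000 > 0.04045 → ((0.4000+0.055)/1.055)^2.4 ≈ 0.13287
  B=91: 91/255≈0.3569 > 0.04045 → ((0.3569+0.055)/1.055)^2.4 ≈ 0.10462
  L2 = 0.2126×0.35153 + 0.7152×0.13287 + 0.0722×0.10462 ≈ 0.17732
Lighter = 0.33159, Darker = 0.17732
Ratio = (L_lighter + 0.05) / (L_darker + 0.05)
Ratio = (0.33159 + 0.05) / (0.17732 + 0.05) = 0.38159 / 0.22732 ≈ 1.6787
Ratio ≈ 1.68:1


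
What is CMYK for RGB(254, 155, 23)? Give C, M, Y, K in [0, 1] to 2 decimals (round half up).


R'=254/255≈0.9961, G'=155/255≈0.6078, B'=23/255≈0.0902
K = 1 - max(R',G',B') = 1 - 254/255 = 1/255 = 0.00392… → 0.00
(1-R'-K)/(1-K) simplifies to (max-R)/max with max = 254:
C = (254-254)/254 = 0/254 = 0 → 0.00
M = (254-155)/254 = 99/254 = 0.38976… → 0.39
Y = (254-23)/254 = 231/254 = 0.90944… → 0.91
= CMYK(0.00, 0.39, 0.91, 0.00)


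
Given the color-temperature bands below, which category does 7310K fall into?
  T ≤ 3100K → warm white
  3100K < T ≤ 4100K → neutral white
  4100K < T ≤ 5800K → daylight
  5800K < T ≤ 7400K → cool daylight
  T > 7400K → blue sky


Temperature: 7310K
5800K < 7310K ≤ 7400K → cool daylight
Classification: cool daylight


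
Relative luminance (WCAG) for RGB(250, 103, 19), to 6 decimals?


Linearize each channel (sRGB transfer function): c = v/255; c_lin = c/12.92 if c ≤ 0.04045, else ((c+0.055)/1.055)^2.4
  R: 250/255 ≈ 0.980392 > 0.04045 → ((0.980392+0.055)/1.055)^2.4 ≈ 0.955973
  G: 103/255 ≈ 0.403922 > 0.04045 → ((0.403922+0.055)/1.055)^2.4 ≈ 0.135633
  B: 19/255 ≈ 0.074510 > 0.04045 → ((0.074510+0.055)/1.055)^2.4 ≈ 0.006512
R_lin = 0.955973, G_lin = 0.135633, B_lin = 0.006512
L = 0.2126×R + 0.7152×G + 0.0722×B
L = 0.2126×0.955973 + 0.7152×0.135633 + 0.0722×0.006512
L ≈ 0.300715


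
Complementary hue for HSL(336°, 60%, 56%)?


Complement = opposite side of color wheel = hue + 180°
H' = (336 + 180) mod 360 = 156°
S and L unchanged.
= HSL(156°, 60%, 56%)


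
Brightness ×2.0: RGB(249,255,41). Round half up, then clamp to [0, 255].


Multiply each channel by 2.0, round half up, clamp to [0, 255]
R: 249×2.0 = 498 → clamp → 255
G: 255×2.0 = 510 → clamp → 255
B: 41×2.0 = 82
= RGB(255, 255, 82)


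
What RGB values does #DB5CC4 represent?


DB → 219 (R)
5C → 92 (G)
C4 → 196 (B)
= RGB(219, 92, 196)


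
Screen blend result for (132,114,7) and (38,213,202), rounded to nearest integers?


Screen: C = 255 - (255-A)×(255-B)/255, rounded to nearest integer
R: 255 - (255-132)×(255-38)/255 = 255 - 26691/255 ≈ 255 - 104.671 = 150.329 → 150
G: 255 - (255-114)×(255-213)/255 = 255 - 5922/255 ≈ 255 - 23.224 = 231.776 → 232
B: 255 - (255-7)×(255-202)/255 = 255 - 13144/255 ≈ 255 - 51.545 = 203.455 → 203
= RGB(150, 232, 203)


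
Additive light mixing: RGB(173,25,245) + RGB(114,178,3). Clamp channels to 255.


Additive: each channel = min(255, C₁+C₂)
R: 173+114 = 287 → 255
G: 25+178 = 203 → 203
B: 245+3 = 248 → 248
= RGB(255, 203, 248)


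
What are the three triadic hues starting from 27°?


Triadic: equally spaced at 120° intervals
H1 = 27°
H2 = (27 + 120) mod 360 = 147°
H3 = (27 + 240) mod 360 = 267°
Triadic = 27°, 147°, 267°


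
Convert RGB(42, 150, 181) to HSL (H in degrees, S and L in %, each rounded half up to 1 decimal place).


Normalize: R'=42/255≈0.1647, G'=150/255≈0.5882, B'=181/255≈0.7098
Max=181/255, Min=42/255, Δ=Max-Min=139/255
L = (Max+Min)/2 = (181+42)/510 = 223/510 = 0.43725… → L = 43.7%
L ≤ 0.5 → S = Δ/(Max+Min) = 139/(181+42) = 139/223 = 0.62331… → S = 62.3%
(the 1/255 factors cancel in S and H, so raw channel differences can be used)
Max is B' → H = 60 × ((R-G)/Δ + 4) = 60 × ((42-150)/139 + 4)
  -108/139 + 4 = -0.7769… + 4 = 3.2230…
  H = 60 × 3.2230… = 193.381…° → H = 193.4°
= HSL(193.4°, 62.3%, 43.7%)


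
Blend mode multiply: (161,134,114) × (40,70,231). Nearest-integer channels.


Multiply: C = A×B/255, rounded to nearest integer
R: 161×40/255 = 6440/255 ≈ 25.255 → 25
G: 134×70/255 = 9380/255 ≈ 36.784 → 37
B: 114×231/255 = 26334/255 ≈ 103.271 → 103
= RGB(25, 37, 103)


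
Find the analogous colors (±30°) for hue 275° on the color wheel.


Base hue: 275°
Left analog: (275 - 30) mod 360 = 245°
Right analog: (275 + 30) mod 360 = 305°
Analogous hues = 245° and 305°


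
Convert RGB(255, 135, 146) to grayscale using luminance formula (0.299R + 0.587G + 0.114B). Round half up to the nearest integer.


Gray = 0.299×R + 0.587×G + 0.114×B
Gray = 0.299×255 + 0.587×135 + 0.114×146
Gray = 76.245 + 79.245 + 16.644
Gray = 172.134 → round half up → 172
Gray = 172


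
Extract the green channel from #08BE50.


Color: #08BE50
R = 08 = 8
G = BE = 190
B = 50 = 80
Green = 190


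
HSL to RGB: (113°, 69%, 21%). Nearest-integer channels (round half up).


H=113°, S=0.69, L=0.21
C = (1-|2L-1|)×S = (1-|-0.58|)×0.69 = 0.2898
H' = H/60 = 113/60 ≈ 1.8833; X = C×(1-|H' mod 2 - 1|) = 0.03381
m = L - C/2 = 0.21 - 0.1449 = 0.0651
Sector ⌊H'⌋ = 1 → (R',G',B') = (0.03381, 0.2898, 0.0)
RGB = ((R'+m)×255, (G'+m)×255, (B'+m)×255) = (25.22205, 90.4995, 16.6005)
Round half up → RGB(25, 90, 17)


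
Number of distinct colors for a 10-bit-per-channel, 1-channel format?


Total bits = 10 bits/channel × 1 channels = 10 bits
Distinct colors = 2^10
= 1,024 colors


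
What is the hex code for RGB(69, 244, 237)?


R = 69 → 45 (hex)
G = 244 → F4 (hex)
B = 237 → ED (hex)
Hex = #45F4ED


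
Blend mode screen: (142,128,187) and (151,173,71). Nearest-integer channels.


Screen: C = 255 - (255-A)×(255-B)/255, rounded to nearest integer
R: 255 - (255-142)×(255-151)/255 = 255 - 11752/255 ≈ 255 - 46.086 = 208.914 → 209
G: 255 - (255-128)×(255-173)/255 = 255 - 10414/255 ≈ 255 - 40.839 = 214.161 → 214
B: 255 - (255-187)×(255-71)/255 = 255 - 12512/255 ≈ 255 - 49.067 = 205.933 → 206
= RGB(209, 214, 206)


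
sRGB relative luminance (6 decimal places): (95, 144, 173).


Linearize each channel (sRGB transfer function): c = v/255; c_lin = c/12.92 if c ≤ 0.04045, else ((c+0.055)/1.055)^2.4
  R: 95/255 ≈ 0.372549 > 0.04045 → ((0.372549+0.055)/1.055)^2.4 ≈ 0.114435
  G: 144/255 ≈ 0.564706 > 0.04045 → ((0.564706+0.055)/1.055)^2.4 ≈ 0.278894
  B: 173/255 ≈ 0.678431 > 0.04045 → ((0.678431+0.055)/1.055)^2.4 ≈ 0.417885
R_lin = 0.114435, G_lin = 0.278894, B_lin = 0.417885
L = 0.2126×R + 0.7152×G + 0.0722×B
L = 0.2126×0.114435 + 0.7152×0.278894 + 0.0722×0.417885
L ≈ 0.253965


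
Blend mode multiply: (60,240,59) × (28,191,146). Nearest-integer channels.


Multiply: C = A×B/255, rounded to nearest integer
R: 60×28/255 = 1680/255 ≈ 6.588 → 7
G: 240×191/255 = 45840/255 ≈ 179.765 → 180
B: 59×146/255 = 8614/255 ≈ 33.780 → 34
= RGB(7, 180, 34)


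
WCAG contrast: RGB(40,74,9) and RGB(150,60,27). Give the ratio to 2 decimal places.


Linearize each sRGB channel c=v/255: c/12.92 if c ≤ 0.04045 else ((c+0.055)/1.055)^2.4
L = 0.2126×R_lin + 0.7152×G_lin + 0.0722×B_lin
Color 1 (40,74,9):
  R=40: 40/255≈0.1569 > 0.04045 → ((0.1569+0.055)/1.055)^2.4 ≈ 0.02122
  G=74: 74/255≈0.2902 > 0.04045 → ((0.2902+0.055)/1.055)^2.4 ≈ 0.06848
  B=9: 9/255≈0.0353 ≤ 0.04045 → 0.0353/12.92 ≈ 0.00273
  L1 = 0.2126×0.02122 + 0.7152×0.06848 + 0.0722×0.00273 ≈ 0.05368
Color 2 (150,60,27):
  R=150: 150/255≈0.5882 > 0.04045 → ((0.5882+0.055)/1.055)^2.4 ≈ 0.30499
  G=60: 60/255≈0.2353 > 0.04045 → ((0.2353+0.055)/1.055)^2.4 ≈ 0.04519
  B=27: 27/255≈0.1059 > 0.04045 → ((0.1059+0.055)/1.055)^2.4 ≈ 0.01096
  L2 = 0.2126×0.30499 + 0.7152×0.04519 + 0.0722×0.01096 ≈ 0.09795
Lighter = 0.09795, Darker = 0.05368
Ratio = (L_lighter + 0.05) / (L_darker + 0.05)
Ratio = (0.09795 + 0.05) / (0.05368 + 0.05) = 0.14795 / 0.10368 ≈ 1.4269
Ratio ≈ 1.43:1


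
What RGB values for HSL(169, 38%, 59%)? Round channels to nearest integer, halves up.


H=169°, S=0.38, L=0.59
C = (1-|2L-1|)×S = (1-|0.18|)×0.38 = 0.3116
H' = H/60 = 169/60 ≈ 2.8167; X = C×(1-|H' mod 2 - 1|) ≈ 0.2545
m = L - C/2 = 0.59 - 0.1558 = 0.4342
Sector ⌊H'⌋ = 2 → (R',G',B') = (0.0, 0.3116, ≈0.2545)
RGB = ((R'+m)×255, (G'+m)×255, (B'+m)×255) = (110.721, 190.179, 175.6117)
Round half up → RGB(111, 190, 176)


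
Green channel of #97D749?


Color: #97D749
R = 97 = 151
G = D7 = 215
B = 49 = 73
Green = 215


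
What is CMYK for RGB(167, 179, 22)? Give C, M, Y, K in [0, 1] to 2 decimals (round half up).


R'=167/255≈0.6549, G'=179/255≈0.7020, B'=22/255≈0.0863
K = 1 - max(R',G',B') = 1 - 179/255 = 76/255 = 0.29803… → 0.30
(1-R'-K)/(1-K) simplifies to (max-R)/max with max = 179:
C = (179-167)/179 = 12/179 = 0.06703… → 0.07
M = (179-179)/179 = 0/179 = 0 → 0.00
Y = (179-22)/179 = 157/179 = 0.87709… → 0.88
= CMYK(0.07, 0.00, 0.88, 0.30)


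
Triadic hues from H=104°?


Triadic: equally spaced at 120° intervals
H1 = 104°
H2 = (104 + 120) mod 360 = 224°
H3 = (104 + 240) mod 360 = 344°
Triadic = 104°, 224°, 344°


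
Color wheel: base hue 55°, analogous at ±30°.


Base hue: 55°
Left analog: (55 - 30) mod 360 = 25°
Right analog: (55 + 30) mod 360 = 85°
Analogous hues = 25° and 85°


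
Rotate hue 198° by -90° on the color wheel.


New hue = (H + rotation) mod 360
New hue = (198 -90) mod 360
= 108 mod 360
= 108°


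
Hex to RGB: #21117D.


21 → 33 (R)
11 → 17 (G)
7D → 125 (B)
= RGB(33, 17, 125)


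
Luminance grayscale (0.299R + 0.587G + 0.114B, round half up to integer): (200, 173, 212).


Gray = 0.299×R + 0.587×G + 0.114×B
Gray = 0.299×200 + 0.587×173 + 0.114×212
Gray = 59.800 + 101.551 + 24.168
Gray = 185.519 → round half up → 186
Gray = 186


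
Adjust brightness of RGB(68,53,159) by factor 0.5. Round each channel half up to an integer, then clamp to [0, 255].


Multiply each channel by 0.5, round half up, clamp to [0, 255]
R: 68×0.5 = 34
G: 53×0.5 = 26.5 → round → 27
B: 159×0.5 = 79.5 → round → 80
= RGB(34, 27, 80)


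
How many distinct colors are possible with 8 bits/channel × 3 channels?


Total bits = 8 bits/channel × 3 channels = 24 bits
Distinct colors = 2^24
= 16,777,216 colors


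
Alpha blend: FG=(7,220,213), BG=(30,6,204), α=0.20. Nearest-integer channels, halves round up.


C = α×F + (1-α)×B, with 1-α = 0.80
R: 0.20×7 + 0.80×30 = 1.40 + 24.00 = 25.40 → 25
G: 0.20×220 + 0.80×6 = 44.00 + 4.80 = 48.80 → 49
B: 0.20×213 + 0.80×204 = 42.60 + 163.20 = 205.80 → 206
= RGB(25, 49, 206)


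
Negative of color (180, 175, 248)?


Invert: (255-R, 255-G, 255-B)
R: 255-180 = 75
G: 255-175 = 80
B: 255-248 = 7
= RGB(75, 80, 7)


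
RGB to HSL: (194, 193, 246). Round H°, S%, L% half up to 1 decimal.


Normalize: R'=194/255≈0.7608, G'=193/255≈0.7569, B'=246/255≈0.9647
Max=246/255, Min=193/255, Δ=Max-Min=53/255
L = (Max+Min)/2 = (246+193)/510 = 439/510 = 0.86078… → L = 86.1%
L > 0.5 → S = Δ/(2-Max-Min) = 53/(510-246-193) = 53/71 = 0.74647… → S = 74.6%
(the 1/255 factors cancel in S and H, so raw channel differences can be used)
Max is B' → H = 60 × ((R-G)/Δ + 4) = 60 × ((194-193)/53 + 4)
  1/53 + 4 = 0.0188… + 4 = 4.0188…
  H = 60 × 4.0188… = 241.132…° → H = 241.1°
= HSL(241.1°, 74.6%, 86.1%)


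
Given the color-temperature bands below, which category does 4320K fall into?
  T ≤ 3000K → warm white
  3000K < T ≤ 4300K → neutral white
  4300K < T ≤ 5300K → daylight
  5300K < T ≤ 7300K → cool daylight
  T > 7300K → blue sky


Temperature: 4320K
4300K < 4320K ≤ 5300K → daylight
Classification: daylight


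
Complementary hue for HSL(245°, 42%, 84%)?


Complement = opposite side of color wheel = hue + 180°
H' = (245 + 180) mod 360 = 65°
S and L unchanged.
= HSL(65°, 42%, 84%)


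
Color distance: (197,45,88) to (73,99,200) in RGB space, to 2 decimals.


d = √[(R₁-R₂)² + (G₁-G₂)² + (B₁-B₂)²]
d = √[(197-73)² + (45-99)² + (88-200)²]
d = √[15376 + 2916 + 12544]
d = √30836
d ≈ 175.60


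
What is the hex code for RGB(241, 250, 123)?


R = 241 → F1 (hex)
G = 250 → FA (hex)
B = 123 → 7B (hex)
Hex = #F1FA7B


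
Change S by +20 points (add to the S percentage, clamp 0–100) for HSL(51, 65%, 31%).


Original S = 65%
Adjustment = +20 percentage points
New S = 65 + (20) = 85
Clamp to [0, 100] → 85
= HSL(51°, 85%, 31%)


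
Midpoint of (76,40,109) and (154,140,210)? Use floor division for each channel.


Midpoint: each channel = ⌊(C₁+C₂)/2⌋
R: ⌊(76+154)/2⌋ = 115
G: ⌊(40+140)/2⌋ = 90
B: ⌊(109+210)/2⌋ = 159
= RGB(115, 90, 159)


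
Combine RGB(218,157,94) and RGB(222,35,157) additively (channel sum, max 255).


Additive: each channel = min(255, C₁+C₂)
R: 218+222 = 440 → 255
G: 157+35 = 192 → 192
B: 94+157 = 251 → 251
= RGB(255, 192, 251)


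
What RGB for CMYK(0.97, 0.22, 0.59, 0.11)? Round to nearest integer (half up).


R = 255 × (1-C) × (1-K) = 255 × 0.03 × 0.89 = 6.8085 → 7
G = 255 × (1-M) × (1-K) = 255 × 0.78 × 0.89 = 177.021 → 177
B = 255 × (1-Y) × (1-K) = 255 × 0.41 × 0.89 = 93.0495 → 93
= RGB(7, 177, 93)


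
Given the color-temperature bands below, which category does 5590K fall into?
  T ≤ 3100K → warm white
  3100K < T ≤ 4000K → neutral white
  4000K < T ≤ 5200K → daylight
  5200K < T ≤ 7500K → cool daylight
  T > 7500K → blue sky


Temperature: 5590K
5200K < 5590K ≤ 7500K → cool daylight
Classification: cool daylight


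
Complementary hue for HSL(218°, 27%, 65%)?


Complement = opposite side of color wheel = hue + 180°
H' = (218 + 180) mod 360 = 38°
S and L unchanged.
= HSL(38°, 27%, 65%)


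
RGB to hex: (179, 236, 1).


R = 179 → B3 (hex)
G = 236 → EC (hex)
B = 1 → 01 (hex)
Hex = #B3EC01


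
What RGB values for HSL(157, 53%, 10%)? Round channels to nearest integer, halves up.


H=157°, S=0.53, L=0.10
C = (1-|2L-1|)×S = (1-|-0.80|)×0.53 = 0.106
H' = H/60 = 157/60 ≈ 2.6167; X = C×(1-|H' mod 2 - 1|) ≈ 0.0654
m = L - C/2 = 0.10 - 0.053 = 0.047
Sector ⌊H'⌋ = 2 → (R',G',B') = (0.0, 0.106, ≈0.0654)
RGB = ((R'+m)×255, (G'+m)×255, (B'+m)×255) = (11.985, 39.015, 28.6535)
Round half up → RGB(12, 39, 29)


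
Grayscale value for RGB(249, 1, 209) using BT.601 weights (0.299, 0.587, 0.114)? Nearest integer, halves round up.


Gray = 0.299×R + 0.587×G + 0.114×B
Gray = 0.299×249 + 0.587×1 + 0.114×209
Gray = 74.451 + 0.587 + 23.826
Gray = 98.864 → round half up → 99
Gray = 99


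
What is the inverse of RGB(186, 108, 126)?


Invert: (255-R, 255-G, 255-B)
R: 255-186 = 69
G: 255-108 = 147
B: 255-126 = 129
= RGB(69, 147, 129)


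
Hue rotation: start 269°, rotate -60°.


New hue = (H + rotation) mod 360
New hue = (269 -60) mod 360
= 209 mod 360
= 209°


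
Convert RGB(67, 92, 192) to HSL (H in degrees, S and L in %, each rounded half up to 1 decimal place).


Normalize: R'=67/255≈0.2627, G'=92/255≈0.3608, B'=192/255≈0.7529
Max=192/255, Min=67/255, Δ=Max-Min=125/255
L = (Max+Min)/2 = (192+67)/510 = 259/510 = 0.50784… → L = 50.8%
L > 0.5 → S = Δ/(2-Max-Min) = 125/(510-192-67) = 125/251 = 0.49800… → S = 49.8%
(the 1/255 factors cancel in S and H, so raw channel differences can be used)
Max is B' → H = 60 × ((R-G)/Δ + 4) = 60 × ((67-92)/125 + 4)
  -25/125 + 4 = -0.2 + 4 = 3.8
  H = 60 × 3.8 = 228° → H = 228.0°
= HSL(228.0°, 49.8%, 50.8%)


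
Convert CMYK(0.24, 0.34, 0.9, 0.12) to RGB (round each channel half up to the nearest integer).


R = 255 × (1-C) × (1-K) = 255 × 0.76 × 0.88 = 170.544 → 171
G = 255 × (1-M) × (1-K) = 255 × 0.66 × 0.88 = 148.104 → 148
B = 255 × (1-Y) × (1-K) = 255 × 0.10 × 0.88 = 22.44 → 22
= RGB(171, 148, 22)


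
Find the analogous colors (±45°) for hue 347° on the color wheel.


Base hue: 347°
Left analog: (347 - 45) mod 360 = 302°
Right analog: (347 + 45) mod 360 = 32°
Analogous hues = 302° and 32°


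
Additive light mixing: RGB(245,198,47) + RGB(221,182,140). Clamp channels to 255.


Additive: each channel = min(255, C₁+C₂)
R: 245+221 = 466 → 255
G: 198+182 = 380 → 255
B: 47+140 = 187 → 187
= RGB(255, 255, 187)


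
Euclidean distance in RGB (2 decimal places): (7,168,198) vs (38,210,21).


d = √[(R₁-R₂)² + (G₁-G₂)² + (B₁-B₂)²]
d = √[(7-38)² + (168-210)² + (198-21)²]
d = √[961 + 1764 + 31329]
d = √34054
d ≈ 184.54


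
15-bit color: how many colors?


Colors = 2^bits = 2^15
= 32,768 colors


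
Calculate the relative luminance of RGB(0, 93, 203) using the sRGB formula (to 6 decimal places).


Linearize each channel (sRGB transfer function): c = v/255; c_lin = c/12.92 if c ≤ 0.04045, else ((c+0.055)/1.055)^2.4
  R: 0/255 ≈ 0.000000 ≤ 0.04045 → 0.000000/12.92 ≈ 0.000000
  G: 93/255 ≈ 0.364706 > 0.04045 → ((0.364706+0.055)/1.055)^2.4 ≈ 0.109462
  B: 203/255 ≈ 0.796078 > 0.04045 → ((0.796078+0.055)/1.055)^2.4 ≈ 0.597202
R_lin = 0.000000, G_lin = 0.109462, B_lin = 0.597202
L = 0.2126×R + 0.7152×G + 0.0722×B
L = 0.2126×0.000000 + 0.7152×0.109462 + 0.0722×0.597202
L ≈ 0.121405


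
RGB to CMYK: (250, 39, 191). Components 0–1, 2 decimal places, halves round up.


R'=250/255≈0.9804, G'=39/255≈0.1529, B'=191/255≈0.7490
K = 1 - max(R',G',B') = 1 - 250/255 = 5/255 = 0.01960… → 0.02
(1-R'-K)/(1-K) simplifies to (max-R)/max with max = 250:
C = (250-250)/250 = 0/250 = 0 → 0.00
M = (250-39)/250 = 211/250 = 0.844 → 0.84
Y = (250-191)/250 = 59/250 = 0.236 → 0.24
= CMYK(0.00, 0.84, 0.24, 0.02)


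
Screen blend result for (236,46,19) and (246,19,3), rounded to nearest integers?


Screen: C = 255 - (255-A)×(255-B)/255, rounded to nearest integer
R: 255 - (255-236)×(255-246)/255 = 255 - 171/255 ≈ 255 - 0.671 = 254.329 → 254
G: 255 - (255-46)×(255-19)/255 = 255 - 49324/255 ≈ 255 - 193.427 = 61.573 → 62
B: 255 - (255-19)×(255-3)/255 = 255 - 59472/255 ≈ 255 - 233.224 = 21.776 → 22
= RGB(254, 62, 22)


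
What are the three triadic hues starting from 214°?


Triadic: equally spaced at 120° intervals
H1 = 214°
H2 = (214 + 120) mod 360 = 334°
H3 = (214 + 240) mod 360 = 94°
Triadic = 214°, 334°, 94°


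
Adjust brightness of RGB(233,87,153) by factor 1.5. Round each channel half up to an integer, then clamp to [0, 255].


Multiply each channel by 1.5, round half up, clamp to [0, 255]
R: 233×1.5 = 349.5 → round → 350 → clamp → 255
G: 87×1.5 = 130.5 → round → 131
B: 153×1.5 = 229.5 → round → 230
= RGB(255, 131, 230)


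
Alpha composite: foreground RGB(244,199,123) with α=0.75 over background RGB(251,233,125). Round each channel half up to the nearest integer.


C = α×F + (1-α)×B, with 1-α = 0.25
R: 0.75×244 + 0.25×251 = 183.00 + 62.75 = 245.75 → 246
G: 0.75×199 + 0.25×233 = 149.25 + 58.25 = 207.50 → 208
B: 0.75×123 + 0.25×125 = 92.25 + 31.25 = 123.50 → 124
= RGB(246, 208, 124)


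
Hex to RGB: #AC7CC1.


AC → 172 (R)
7C → 124 (G)
C1 → 193 (B)
= RGB(172, 124, 193)


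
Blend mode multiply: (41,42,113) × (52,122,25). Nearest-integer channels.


Multiply: C = A×B/255, rounded to nearest integer
R: 41×52/255 = 2132/255 ≈ 8.361 → 8
G: 42×122/255 = 5124/255 ≈ 20.094 → 20
B: 113×25/255 = 2825/255 ≈ 11.078 → 11
= RGB(8, 20, 11)


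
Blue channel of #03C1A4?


Color: #03C1A4
R = 03 = 3
G = C1 = 193
B = A4 = 164
Blue = 164


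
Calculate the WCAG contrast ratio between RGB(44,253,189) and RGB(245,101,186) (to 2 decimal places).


Linearize each sRGB channel c=v/255: c/12.92 if c ≤ 0.04045 else ((c+0.055)/1.055)^2.4
L = 0.2126×R_lin + 0.7152×G_lin + 0.0722×B_lin
Color 1 (44,253,189):
  R=44: 44/255≈0.1725 > 0.04045 → ((0.1725+0.055)/1.055)^2.4 ≈ 0.02519
  G=253: 253/255≈0.9922 > 0.04045 → ((0.9922+0.055)/1.055)^2.4 ≈ 0.98225
  B=189: 189/255≈0.7412 > 0.04045 → ((0.7412+0.055)/1.055)^2.4 ≈ 0.50888
  L1 = 0.2126×0.02519 + 0.7152×0.98225 + 0.0722×0.50888 ≈ 0.74460
Color 2 (245,101,186):
  R=245: 245/255≈0.9608 > 0.04045 → ((0.9608+0.055)/1.055)^2.4 ≈ 0.91310
  G=101: 101/255≈0.3961 > 0.04045 → ((0.3961+0.055)/1.055)^2.4 ≈ 0.13014
  B=186: 186/255≈0.7294 > 0.04045 → ((0.7294+0.055)/1.055)^2.4 ≈ 0.49102
  L2 = 0.2126×0.91310 + 0.7152×0.13014 + 0.0722×0.49102 ≈ 0.32265
Lighter = 0.74460, Darker = 0.32265
Ratio = (L_lighter + 0.05) / (L_darker + 0.05)
Ratio = (0.74460 + 0.05) / (0.32265 + 0.05) = 0.79460 / 0.37265 ≈ 2.1323
Ratio ≈ 2.13:1


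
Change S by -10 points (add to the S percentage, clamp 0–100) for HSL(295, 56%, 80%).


Original S = 56%
Adjustment = -10 percentage points
New S = 56 + (-10) = 46
Clamp to [0, 100] → 46
= HSL(295°, 46%, 80%)


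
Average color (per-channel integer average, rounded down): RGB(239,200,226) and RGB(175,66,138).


Midpoint: each channel = ⌊(C₁+C₂)/2⌋
R: ⌊(239+175)/2⌋ = 207
G: ⌊(200+66)/2⌋ = 133
B: ⌊(226+138)/2⌋ = 182
= RGB(207, 133, 182)


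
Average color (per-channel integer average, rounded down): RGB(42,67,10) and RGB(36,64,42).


Midpoint: each channel = ⌊(C₁+C₂)/2⌋
R: ⌊(42+36)/2⌋ = 39
G: ⌊(67+64)/2⌋ = 65
B: ⌊(10+42)/2⌋ = 26
= RGB(39, 65, 26)


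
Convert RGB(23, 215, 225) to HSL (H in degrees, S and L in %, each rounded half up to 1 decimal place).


Normalize: R'=23/255≈0.0902, G'=215/255≈0.8431, B'=225/255≈0.8824
Max=225/255, Min=23/255, Δ=Max-Min=202/255
L = (Max+Min)/2 = (225+23)/510 = 248/510 = 0.48627… → L = 48.6%
L ≤ 0.5 → S = Δ/(Max+Min) = 202/(225+23) = 202/248 = 0.81451… → S = 81.5%
(the 1/255 factors cancel in S and H, so raw channel differences can be used)
Max is B' → H = 60 × ((R-G)/Δ + 4) = 60 × ((23-215)/202 + 4)
  -192/202 + 4 = -0.9504… + 4 = 3.0495…
  H = 60 × 3.0495… = 182.970…° → H = 183.0°
= HSL(183.0°, 81.5%, 48.6%)
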